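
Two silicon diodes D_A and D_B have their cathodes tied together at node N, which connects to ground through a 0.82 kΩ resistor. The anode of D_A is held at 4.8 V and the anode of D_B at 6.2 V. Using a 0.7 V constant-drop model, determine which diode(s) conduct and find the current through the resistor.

Only D_B conducts; I_R ≈ 6.7 mA

Assume both conduct. Then node N would need to be at both 4.8−0.7 = 4.1 V and 6.2−0.7 = 5.5 V, which is impossible.
Assume only D_B conducts: V_N = 6.2 − 0.7 = 5.5 V, so I_R = 5.5/0.82 = 6.71 mA.
Check D_A: its anode-to-cathode voltage is 4.8 − 5.5 = -0.7 V < 0.7 V, so it is off. The assumption is consistent.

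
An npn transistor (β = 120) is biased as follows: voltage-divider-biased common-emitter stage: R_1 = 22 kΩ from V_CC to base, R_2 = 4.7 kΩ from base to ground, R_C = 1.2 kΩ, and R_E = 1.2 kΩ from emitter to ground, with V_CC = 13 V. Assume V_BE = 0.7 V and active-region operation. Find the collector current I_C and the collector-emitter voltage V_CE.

I_C ≈ 1.3 mA, V_CE ≈ 9.9 V

Thevenize the base divider: V_Th = V_CC·R_2/(R_1+R_2) = 13×4.7/26.7 = 2.29 V, R_Th = R_1‖R_2 = 3.87 kΩ.
Base-emitter loop: V_Th = I_B·R_Th + V_BE + (β+1)I_B·R_E, so I_B = (2.29 − 0.7) / (3.87 + 121×1.2) = 0.0107 mA.
I_C = β·I_B = 120×0.0107 = 1.28 mA, and I_E = (β+1)I_B = 1.29 mA.
V_CE = V_CC − I_C·R_C − I_E·R_E = 13 − 1.28×1.2 − 1.29×1.2 = 9.92 V.
V_CE = 9.92 V > 0.2 V confirms active-region operation.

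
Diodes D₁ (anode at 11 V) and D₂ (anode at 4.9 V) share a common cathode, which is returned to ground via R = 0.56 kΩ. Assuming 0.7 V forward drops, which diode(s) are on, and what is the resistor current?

Assume both conduct. Then node N would need to be at both 11−0.7 = 10.3 V and 4.9−0.7 = 4.2 V, which is impossible.
Assume only D₁ conducts: V_N = 11 − 0.7 = 10.3 V, so I_R = 10.3/0.56 = 18.4 mA.
Check D₂: its anode-to-cathode voltage is 4.9 − 10.3 = -5.4 V < 0.7 V, so it is off. The assumption is consistent.

Only D₁ conducts; I_R ≈ 18 mA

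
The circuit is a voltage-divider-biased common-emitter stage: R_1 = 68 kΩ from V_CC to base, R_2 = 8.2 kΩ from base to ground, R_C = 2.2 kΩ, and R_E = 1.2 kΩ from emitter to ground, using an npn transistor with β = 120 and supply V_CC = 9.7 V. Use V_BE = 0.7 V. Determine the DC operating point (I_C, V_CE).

I_C ≈ 0.27 mA, V_CE ≈ 8.8 V

Thevenize the base divider: V_Th = V_CC·R_2/(R_1+R_2) = 9.7×8.2/76.2 = 1.04 V, R_Th = R_1‖R_2 = 7.32 kΩ.
Base-emitter loop: V_Th = I_B·R_Th + V_BE + (β+1)I_B·R_E, so I_B = (1.04 − 0.7) / (7.32 + 121×1.2) = 0.00225 mA.
I_C = β·I_B = 120×0.00225 = 0.271 mA, and I_E = (β+1)I_B = 0.273 mA.
V_CE = V_CC − I_C·R_C − I_E·R_E = 9.7 − 0.271×2.2 − 0.273×1.2 = 8.78 V.
V_CE = 8.78 V > 0.2 V confirms active-region operation.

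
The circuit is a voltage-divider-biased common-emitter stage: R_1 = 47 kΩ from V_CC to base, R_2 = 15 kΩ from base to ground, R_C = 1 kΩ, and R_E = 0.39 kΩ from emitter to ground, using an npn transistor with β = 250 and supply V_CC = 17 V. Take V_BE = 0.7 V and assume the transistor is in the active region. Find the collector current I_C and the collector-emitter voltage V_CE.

I_C ≈ 7.8 mA, V_CE ≈ 6.1 V

Thevenize the base divider: V_Th = V_CC·R_2/(R_1+R_2) = 17×15/62 = 4.11 V, R_Th = R_1‖R_2 = 11.4 kΩ.
Base-emitter loop: V_Th = I_B·R_Th + V_BE + (β+1)I_B·R_E, so I_B = (4.11 − 0.7) / (11.4 + 251×0.39) = 0.0312 mA.
I_C = β·I_B = 250×0.0312 = 7.81 mA, and I_E = (β+1)I_B = 7.84 mA.
V_CE = V_CC − I_C·R_C − I_E·R_E = 17 − 7.81×1 − 7.84×0.39 = 6.13 V.
V_CE = 6.13 V > 0.2 V confirms active-region operation.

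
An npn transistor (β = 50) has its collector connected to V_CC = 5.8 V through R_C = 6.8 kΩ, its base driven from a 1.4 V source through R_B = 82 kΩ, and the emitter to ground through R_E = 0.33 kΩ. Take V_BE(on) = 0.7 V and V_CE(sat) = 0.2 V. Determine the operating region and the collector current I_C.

active; I_C ≈ 0.35 mA

Assume active. Base-emitter loop: I_B = (V_BB − V_BE)/(R_B + (β+1)R_E) = (1.4 − 0.7)/(82 + 51×0.33) = 0.00708 mA.
I_C = β·I_B = 50×0.00708 = 0.354 mA.
V_CE = V_CC − I_C·R_C − I_E·R_E = 5.8 − 0.354×6.8 − 0.361×0.33 = 3.27 V > V_CE(sat), so the active-region assumption holds.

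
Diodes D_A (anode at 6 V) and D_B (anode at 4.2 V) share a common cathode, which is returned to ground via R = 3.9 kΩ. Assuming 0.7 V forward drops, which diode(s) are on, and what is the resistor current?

Assume both conduct. Then node N would need to be at both 6−0.7 = 5.3 V and 4.2−0.7 = 3.5 V, which is impossible.
Assume only D_A conducts: V_N = 6 − 0.7 = 5.3 V, so I_R = 5.3/3.9 = 1.36 mA.
Check D_B: its anode-to-cathode voltage is 4.2 − 5.3 = -1.1 V < 0.7 V, so it is off. The assumption is consistent.

Only D_A conducts; I_R ≈ 1.4 mA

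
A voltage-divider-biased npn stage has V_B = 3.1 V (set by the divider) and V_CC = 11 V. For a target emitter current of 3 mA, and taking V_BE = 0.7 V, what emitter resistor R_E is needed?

V_E = V_B − V_BE = 3.1 − 0.7 = 2.4 V.
R_E = V_E / I_E = 2.4 / 3 = 0.8 kΩ.

R_E ≈ 0.8 kΩ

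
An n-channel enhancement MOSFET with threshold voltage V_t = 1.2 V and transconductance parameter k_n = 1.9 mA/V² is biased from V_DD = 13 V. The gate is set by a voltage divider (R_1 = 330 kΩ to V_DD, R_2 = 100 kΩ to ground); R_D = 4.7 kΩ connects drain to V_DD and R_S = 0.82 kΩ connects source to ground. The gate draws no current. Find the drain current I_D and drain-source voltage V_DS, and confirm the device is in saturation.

V_G = V_DD·R_2/(R_1+R_2) = 13×100/430 = 3.02 V.
Assume saturation: I_D = (k_n/2)(V_GS − V_t)² with V_GS = V_G − I_D·R_S = 3.02 − 0.82·I_D.
Substituting gives 0.639·I_D² − 3.84·I_D + 3.16 = 0, with roots I_D = 0.983 or 5.03 mA.
The root I_D = 5.03 mA gives V_GS = -1.1 V ≤ V_t, so take I_D = 0.983 mA.
Then V_GS = 2.22 V and V_DS = V_DD − I_D(R_D+R_S) = 13 − 0.983×5.52 = 7.57 V.
Saturation requires V_DS ≥ V_GS − V_t = 1.02 V; 7.57 ≥ 1.02 ✓.

I_D ≈ 0.98 mA, V_DS ≈ 7.6 V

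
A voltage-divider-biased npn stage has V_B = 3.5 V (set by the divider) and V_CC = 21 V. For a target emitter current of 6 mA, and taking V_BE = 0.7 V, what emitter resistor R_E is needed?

R_E ≈ 0.47 kΩ

V_E = V_B − V_BE = 3.5 − 0.7 = 2.8 V.
R_E = V_E / I_E = 2.8 / 6 = 0.467 kΩ.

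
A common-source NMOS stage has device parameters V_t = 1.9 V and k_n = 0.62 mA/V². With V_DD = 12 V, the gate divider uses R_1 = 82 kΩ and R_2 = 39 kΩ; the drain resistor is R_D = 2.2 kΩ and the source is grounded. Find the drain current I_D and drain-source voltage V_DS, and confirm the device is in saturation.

I_D ≈ 1.2 mA, V_DS ≈ 9.4 V

V_G = V_DD·R_2/(R_1+R_2) = 12×39/121 = 3.87 V. With the source grounded, V_GS = V_G = 3.87 V.
Assume saturation: I_D = (k_n/2)(V_GS − V_t)² = (0.62/2)×(3.87 − 1.9)² = 0.31×1.97² = 1.2 mA.
V_DS = V_DD − I_D·R_D = 12 − 1.2×2.2 = 9.36 V.
Saturation requires V_DS ≥ V_GS − V_t = 1.97 V; 9.36 ≥ 1.97 ✓.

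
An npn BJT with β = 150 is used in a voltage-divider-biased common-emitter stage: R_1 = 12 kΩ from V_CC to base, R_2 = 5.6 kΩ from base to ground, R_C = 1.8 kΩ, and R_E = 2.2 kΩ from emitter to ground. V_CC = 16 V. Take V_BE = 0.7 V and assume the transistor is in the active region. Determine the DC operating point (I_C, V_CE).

I_C ≈ 2 mA, V_CE ≈ 8.1 V

Thevenize the base divider: V_Th = V_CC·R_2/(R_1+R_2) = 16×5.6/17.6 = 5.09 V, R_Th = R_1‖R_2 = 3.82 kΩ.
Base-emitter loop: V_Th = I_B·R_Th + V_BE + (β+1)I_B·R_E, so I_B = (5.09 − 0.7) / (3.82 + 151×2.2) = 0.0131 mA.
I_C = β·I_B = 150×0.0131 = 1.96 mA, and I_E = (β+1)I_B = 1.97 mA.
V_CE = V_CC − I_C·R_C − I_E·R_E = 16 − 1.96×1.8 − 1.97×2.2 = 8.13 V.
V_CE = 8.13 V > 0.2 V confirms active-region operation.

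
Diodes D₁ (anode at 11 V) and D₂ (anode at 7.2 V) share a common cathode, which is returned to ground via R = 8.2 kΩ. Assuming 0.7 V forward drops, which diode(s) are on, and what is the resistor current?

Only D₁ conducts; I_R ≈ 1.3 mA

Assume both conduct. Then node N would need to be at both 11−0.7 = 10.3 V and 7.2−0.7 = 6.5 V, which is impossible.
Assume only D₁ conducts: V_N = 11 − 0.7 = 10.3 V, so I_R = 10.3/8.2 = 1.26 mA.
Check D₂: its anode-to-cathode voltage is 7.2 − 10.3 = -3.1 V < 0.7 V, so it is off. The assumption is consistent.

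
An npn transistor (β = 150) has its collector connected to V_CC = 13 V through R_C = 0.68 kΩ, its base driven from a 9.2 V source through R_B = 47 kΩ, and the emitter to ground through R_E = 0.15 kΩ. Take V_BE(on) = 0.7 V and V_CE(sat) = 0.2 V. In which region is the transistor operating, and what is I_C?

Assume active: I_B = (9.2 − 0.7)/(47 + 151×0.15) = 0.122 mA, I_C = β·I_B = 18.3 mA.
Then V_CE = 13 − 18.3×0.68 − 18.4×0.15 = -2.21 V < 0.2 V — the active assumption fails.
Re-solve with V_CE = 0.2 V. KCL at the emitter: V_E/R_E = (V_BB−0.7−V_E)/R_B + (V_CC−0.2−V_E)/R_C, giving V_E = 2.33 V.
I_C = (V_CC − 0.2 − V_E)/R_C = (12.8 − 2.33)/0.68 = 15.4 mA.
Check: I_B = (8.5 − 2.33)/47 = 0.131 mA, and β·I_B = 19.7 mA > I_C, confirming saturation.

saturation; I_C ≈ 15 mA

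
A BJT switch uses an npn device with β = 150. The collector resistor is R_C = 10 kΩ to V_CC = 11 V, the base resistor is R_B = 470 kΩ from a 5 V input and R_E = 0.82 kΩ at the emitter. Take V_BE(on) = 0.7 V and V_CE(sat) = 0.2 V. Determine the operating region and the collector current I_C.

saturation; I_C ≈ 1 mA

Assume active: I_B = (5 − 0.7)/(470 + 151×0.82) = 0.00724 mA, I_C = β·I_B = 1.09 mA.
Then V_CE = 11 − 1.09×10 − 1.09×0.82 = -0.758 V < 0.2 V — the active assumption fails.
Re-solve with V_CE = 0.2 V. KCL at the emitter: V_E/R_E = (V_BB−0.7−V_E)/R_B + (V_CC−0.2−V_E)/R_C, giving V_E = 0.824 V.
I_C = (V_CC − 0.2 − V_E)/R_C = (10.8 − 0.824)/10 = 0.998 mA.
Check: I_B = (4.3 − 0.824)/470 = 0.0074 mA, and β·I_B = 1.11 mA > I_C, confirming saturation.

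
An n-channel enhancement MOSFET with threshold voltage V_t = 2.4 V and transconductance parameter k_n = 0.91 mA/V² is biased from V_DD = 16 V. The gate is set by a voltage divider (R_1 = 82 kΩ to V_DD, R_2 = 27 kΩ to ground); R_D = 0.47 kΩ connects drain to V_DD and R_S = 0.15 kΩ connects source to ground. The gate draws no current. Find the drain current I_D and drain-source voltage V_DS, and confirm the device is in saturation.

I_D ≈ 0.92 mA, V_DS ≈ 15 V

V_G = V_DD·R_2/(R_1+R_2) = 16×27/109 = 3.96 V.
Assume saturation: I_D = (k_n/2)(V_GS − V_t)² with V_GS = V_G − I_D·R_S = 3.96 − 0.15·I_D.
Substituting gives 0.0102·I_D² − 1.21·I_D + 1.11 = 0, with roots I_D = 0.924 or 118 mA.
The root I_D = 118 mA gives V_GS = -13.7 V ≤ V_t, so take I_D = 0.924 mA.
Then V_GS = 3.82 V and V_DS = V_DD − I_D(R_D+R_S) = 16 − 0.924×0.62 = 15.4 V.
Saturation requires V_DS ≥ V_GS − V_t = 1.42 V; 15.4 ≥ 1.42 ✓.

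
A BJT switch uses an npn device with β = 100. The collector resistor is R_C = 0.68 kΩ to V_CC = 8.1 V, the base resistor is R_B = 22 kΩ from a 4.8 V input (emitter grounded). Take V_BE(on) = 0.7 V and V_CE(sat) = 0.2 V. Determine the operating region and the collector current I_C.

saturation; I_C ≈ 12 mA

Assume active: I_B = (4.8 − 0.7)/22 = 0.186 mA, giving I_C = β·I_B = 18.6 mA.
But then V_CE = 8.1 − 18.6×0.68 = -4.57 V < V_CE(sat) = 0.2 V — impossible in the active region.
So the transistor is saturated. With V_CE = 0.2 V, I_C = (V_CC − 0.2)/R_C = 7.9/0.68 = 11.6 mA.
Check: β·I_B = 18.6 mA > I_C = 11.6 mA, confirming saturation.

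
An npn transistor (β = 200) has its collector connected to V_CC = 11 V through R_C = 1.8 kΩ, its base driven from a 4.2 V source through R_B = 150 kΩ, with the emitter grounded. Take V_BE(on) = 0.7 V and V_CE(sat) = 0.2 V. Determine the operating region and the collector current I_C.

Assume active. Base-emitter loop: I_B = (V_BB − V_BE)/R_B = (4.2 − 0.7)/150 = 0.0233 mA.
I_C = β·I_B = 200×0.0233 = 4.67 mA.
V_CE = V_CC − I_C·R_C = 11 − 4.67×1.8 = 2.6 V > V_CE(sat), so the active-region assumption holds.

active; I_C ≈ 4.7 mA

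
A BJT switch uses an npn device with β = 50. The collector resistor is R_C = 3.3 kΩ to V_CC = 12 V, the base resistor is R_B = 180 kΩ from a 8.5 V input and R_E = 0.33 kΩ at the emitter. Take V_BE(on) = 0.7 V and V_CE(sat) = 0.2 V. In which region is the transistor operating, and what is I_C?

active; I_C ≈ 2 mA

Assume active. Base-emitter loop: I_B = (V_BB − V_BE)/(R_B + (β+1)R_E) = (8.5 − 0.7)/(180 + 51×0.33) = 0.0396 mA.
I_C = β·I_B = 50×0.0396 = 1.98 mA.
V_CE = V_CC − I_C·R_C − I_E·R_E = 12 − 1.98×3.3 − 2.02×0.33 = 4.79 V > V_CE(sat), so the active-region assumption holds.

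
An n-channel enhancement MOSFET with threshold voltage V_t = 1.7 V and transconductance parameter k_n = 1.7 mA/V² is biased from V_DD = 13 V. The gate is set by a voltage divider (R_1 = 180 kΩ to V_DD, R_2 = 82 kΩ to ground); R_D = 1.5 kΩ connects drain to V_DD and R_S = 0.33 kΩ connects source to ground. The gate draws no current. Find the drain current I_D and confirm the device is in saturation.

I_D ≈ 2.2 mA

V_G = V_DD·R_2/(R_1+R_2) = 13×82/262 = 4.07 V.
Assume saturation: I_D = (k_n/2)(V_GS − V_t)² with V_GS = V_G − I_D·R_S = 4.07 − 0.33·I_D.
Substituting gives 0.0926·I_D² − 2.33·I_D + 4.77 = 0, with roots I_D = 2.25 or 22.9 mA.
The root I_D = 22.9 mA gives V_GS = -3.49 V ≤ V_t, so take I_D = 2.25 mA.
Then V_GS = 3.33 V and V_DS = V_DD − I_D(R_D+R_S) = 13 − 2.25×1.83 = 8.88 V.
Saturation requires V_DS ≥ V_GS − V_t = 1.63 V; 8.88 ≥ 1.63 ✓.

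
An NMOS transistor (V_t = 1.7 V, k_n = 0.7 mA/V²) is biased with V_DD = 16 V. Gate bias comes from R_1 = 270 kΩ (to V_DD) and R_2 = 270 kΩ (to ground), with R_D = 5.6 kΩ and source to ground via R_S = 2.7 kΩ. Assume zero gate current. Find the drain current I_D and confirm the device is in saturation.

I_D ≈ 1.6 mA

V_G = V_DD·R_2/(R_1+R_2) = 16×270/540 = 8 V.
Assume saturation: I_D = (k_n/2)(V_GS − V_t)² with V_GS = V_G − I_D·R_S = 8 − 2.7·I_D.
Substituting gives 2.55·I_D² − 12.9·I_D + 13.9 = 0, with roots I_D = 1.55 or 3.51 mA.
The root I_D = 3.51 mA gives V_GS = -1.46 V ≤ V_t, so take I_D = 1.55 mA.
Then V_GS = 3.81 V and V_DS = V_DD − I_D(R_D+R_S) = 16 − 1.55×8.3 = 3.11 V.
Saturation requires V_DS ≥ V_GS − V_t = 2.11 V; 3.11 ≥ 2.11 ✓.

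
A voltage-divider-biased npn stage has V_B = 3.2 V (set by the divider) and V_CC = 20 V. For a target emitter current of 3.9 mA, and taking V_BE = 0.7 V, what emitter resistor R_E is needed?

V_E = V_B − V_BE = 3.2 − 0.7 = 2.5 V.
R_E = V_E / I_E = 2.5 / 3.9 = 0.641 kΩ.

R_E ≈ 0.64 kΩ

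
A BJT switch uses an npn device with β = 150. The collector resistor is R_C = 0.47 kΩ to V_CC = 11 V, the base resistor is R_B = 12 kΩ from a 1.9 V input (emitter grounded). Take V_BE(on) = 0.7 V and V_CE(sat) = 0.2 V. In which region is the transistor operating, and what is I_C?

active; I_C ≈ 15 mA

Assume active. Base-emitter loop: I_B = (V_BB − V_BE)/R_B = (1.9 − 0.7)/12 = 0.1 mA.
I_C = β·I_B = 150×0.1 = 15 mA.
V_CE = V_CC − I_C·R_C = 11 − 15×0.47 = 3.95 V > V_CE(sat), so the active-region assumption holds.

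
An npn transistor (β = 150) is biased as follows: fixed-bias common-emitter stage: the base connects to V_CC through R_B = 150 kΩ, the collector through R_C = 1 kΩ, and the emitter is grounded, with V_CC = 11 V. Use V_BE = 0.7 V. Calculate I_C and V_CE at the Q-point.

Base loop: V_CC = I_B·R_B + V_BE, so I_B = (11 − 0.7)/150 kΩ = 0.0687 mA.
In the active region I_C = β·I_B = 150 × 0.0687 = 10.3 mA.
Collector loop: V_CE = V_CC − I_C·R_C = 11 − 10.3×1 = 0.7 V.
Since V_CE = 0.7 V > V_CE(sat) ≈ 0.2 V, the transistor is in the active region as assumed.

I_C ≈ 10 mA, V_CE ≈ 0.7 V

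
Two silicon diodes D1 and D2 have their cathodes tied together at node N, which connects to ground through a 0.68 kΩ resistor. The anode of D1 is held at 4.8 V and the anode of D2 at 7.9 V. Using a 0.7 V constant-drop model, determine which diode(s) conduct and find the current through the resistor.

Assume both conduct. Then node N would need to be at both 4.8−0.7 = 4.1 V and 7.9−0.7 = 7.2 V, which is impossible.
Assume only D2 conducts: V_N = 7.9 − 0.7 = 7.2 V, so I_R = 7.2/0.68 = 10.6 mA.
Check D1: its anode-to-cathode voltage is 4.8 − 7.2 = -2.4 V < 0.7 V, so it is off. The assumption is consistent.

Only D2 conducts; I_R ≈ 11 mA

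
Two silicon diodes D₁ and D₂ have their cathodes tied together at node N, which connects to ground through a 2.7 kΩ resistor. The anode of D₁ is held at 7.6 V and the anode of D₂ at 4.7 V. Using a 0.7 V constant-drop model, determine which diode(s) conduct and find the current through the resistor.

Only D₁ conducts; I_R ≈ 2.6 mA

Assume both conduct. Then node N would need to be at both 7.6−0.7 = 6.9 V and 4.7−0.7 = 4 V, which is impossible.
Assume only D₁ conducts: V_N = 7.6 − 0.7 = 6.9 V, so I_R = 6.9/2.7 = 2.56 mA.
Check D₂: its anode-to-cathode voltage is 4.7 − 6.9 = -2.2 V < 0.7 V, so it is off. The assumption is consistent.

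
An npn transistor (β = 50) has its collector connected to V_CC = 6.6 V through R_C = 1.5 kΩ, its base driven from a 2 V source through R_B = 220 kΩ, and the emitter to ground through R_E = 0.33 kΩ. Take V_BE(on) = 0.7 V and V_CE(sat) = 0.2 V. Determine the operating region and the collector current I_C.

Assume active. Base-emitter loop: I_B = (V_BB − V_BE)/(R_B + (β+1)R_E) = (2 − 0.7)/(220 + 51×0.33) = 0.00549 mA.
I_C = β·I_B = 50×0.00549 = 0.274 mA.
V_CE = V_CC − I_C·R_C − I_E·R_E = 6.6 − 0.274×1.5 − 0.28×0.33 = 6.1 V > V_CE(sat), so the active-region assumption holds.

active; I_C ≈ 0.27 mA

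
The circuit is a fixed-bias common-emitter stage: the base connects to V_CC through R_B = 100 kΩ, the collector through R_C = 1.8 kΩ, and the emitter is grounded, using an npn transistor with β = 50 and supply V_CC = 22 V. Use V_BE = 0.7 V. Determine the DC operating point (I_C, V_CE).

I_C ≈ 11 mA, V_CE ≈ 2.8 V

Base loop: V_CC = I_B·R_B + V_BE, so I_B = (22 − 0.7)/100 kΩ = 0.213 mA.
In the active region I_C = β·I_B = 50 × 0.213 = 10.7 mA.
Collector loop: V_CE = V_CC − I_C·R_C = 22 − 10.7×1.8 = 2.83 V.
Since V_CE = 2.83 V > V_CE(sat) ≈ 0.2 V, the transistor is in the active region as assumed.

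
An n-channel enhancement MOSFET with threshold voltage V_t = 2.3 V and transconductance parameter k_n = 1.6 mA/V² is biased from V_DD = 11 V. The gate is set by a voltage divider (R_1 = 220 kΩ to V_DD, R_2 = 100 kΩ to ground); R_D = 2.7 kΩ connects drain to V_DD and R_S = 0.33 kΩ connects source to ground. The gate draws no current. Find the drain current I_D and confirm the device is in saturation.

I_D ≈ 0.67 mA

V_G = V_DD·R_2/(R_1+R_2) = 11×100/320 = 3.44 V.
Assume saturation: I_D = (k_n/2)(V_GS − V_t)² with V_GS = V_G − I_D·R_S = 3.44 − 0.33·I_D.
Substituting gives 0.0871·I_D² − 1.6·I_D + 1.04 = 0, with roots I_D = 0.671 or 17.7 mA.
The root I_D = 17.7 mA gives V_GS = -2.4 V ≤ V_t, so take I_D = 0.671 mA.
Then V_GS = 3.22 V and V_DS = V_DD − I_D(R_D+R_S) = 11 − 0.671×3.03 = 8.97 V.
Saturation requires V_DS ≥ V_GS − V_t = 0.916 V; 8.97 ≥ 0.916 ✓.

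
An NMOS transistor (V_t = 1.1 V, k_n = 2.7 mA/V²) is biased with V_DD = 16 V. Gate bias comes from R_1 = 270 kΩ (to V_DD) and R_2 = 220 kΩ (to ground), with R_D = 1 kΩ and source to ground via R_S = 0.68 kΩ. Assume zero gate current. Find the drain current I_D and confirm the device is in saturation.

I_D ≈ 5.9 mA

V_G = V_DD·R_2/(R_1+R_2) = 16×220/490 = 7.18 V.
Assume saturation: I_D = (k_n/2)(V_GS − V_t)² with V_GS = V_G − I_D·R_S = 7.18 − 0.68·I_D.
Substituting gives 0.624·I_D² − 12.2·I_D + 50 = 0, with roots I_D = 5.88 or 13.6 mA.
The root I_D = 13.6 mA gives V_GS = -2.08 V ≤ V_t, so take I_D = 5.88 mA.
Then V_GS = 3.19 V and V_DS = V_DD − I_D(R_D+R_S) = 16 − 5.88×1.68 = 6.12 V.
Saturation requires V_DS ≥ V_GS − V_t = 2.09 V; 6.12 ≥ 2.09 ✓.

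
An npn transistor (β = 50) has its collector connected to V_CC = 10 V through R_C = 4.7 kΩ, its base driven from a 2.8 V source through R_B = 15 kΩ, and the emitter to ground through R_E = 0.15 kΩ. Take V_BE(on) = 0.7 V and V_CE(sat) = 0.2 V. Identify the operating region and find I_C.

Assume active: I_B = (2.8 − 0.7)/(15 + 51×0.15) = 0.0927 mA, I_C = β·I_B = 4.64 mA.
Then V_CE = 10 − 4.64×4.7 − 4.73×0.15 = -12.5 V < 0.2 V — the active assumption fails.
Re-solve with V_CE = 0.2 V. KCL at the emitter: V_E/R_E = (V_BB−0.7−V_E)/R_B + (V_CC−0.2−V_E)/R_C, giving V_E = 0.32 V.
I_C = (V_CC − 0.2 − V_E)/R_C = (9.8 − 0.32)/4.7 = 2.02 mA.
Check: I_B = (2.1 − 0.32)/15 = 0.119 mA, and β·I_B = 5.93 mA > I_C, confirming saturation.

saturation; I_C ≈ 2 mA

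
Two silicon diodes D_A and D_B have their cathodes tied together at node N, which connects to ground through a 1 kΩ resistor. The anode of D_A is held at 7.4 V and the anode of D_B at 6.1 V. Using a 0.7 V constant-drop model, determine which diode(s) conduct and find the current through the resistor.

Only D_A conducts; I_R ≈ 6.7 mA

Assume both conduct. Then node N would need to be at both 7.4−0.7 = 6.7 V and 6.1−0.7 = 5.4 V, which is impossible.
Assume only D_A conducts: V_N = 7.4 − 0.7 = 6.7 V, so I_R = 6.7/1 = 6.7 mA.
Check D_B: its anode-to-cathode voltage is 6.1 − 6.7 = -0.6 V < 0.7 V, so it is off. The assumption is consistent.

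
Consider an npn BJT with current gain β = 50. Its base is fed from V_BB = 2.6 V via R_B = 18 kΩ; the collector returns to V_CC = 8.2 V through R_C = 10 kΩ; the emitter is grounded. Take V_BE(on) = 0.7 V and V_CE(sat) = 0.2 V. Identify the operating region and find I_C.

saturation; I_C ≈ 0.8 mA

Assume active: I_B = (2.6 − 0.7)/18 = 0.106 mA, giving I_C = β·I_B = 5.28 mA.
But then V_CE = 8.2 − 5.28×10 = -44.6 V < V_CE(sat) = 0.2 V — impossible in the active region.
So the transistor is saturated. With V_CE = 0.2 V, I_C = (V_CC − 0.2)/R_C = 8/10 = 0.8 mA.
Check: β·I_B = 5.28 mA > I_C = 0.8 mA, confirming saturation.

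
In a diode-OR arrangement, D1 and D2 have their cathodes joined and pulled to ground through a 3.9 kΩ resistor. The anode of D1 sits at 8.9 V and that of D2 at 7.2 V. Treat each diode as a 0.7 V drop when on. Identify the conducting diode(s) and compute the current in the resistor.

Only D1 conducts; I_R ≈ 2.1 mA

Assume both conduct. Then node N would need to be at both 8.9−0.7 = 8.2 V and 7.2−0.7 = 6.5 V, which is impossible.
Assume only D1 conducts: V_N = 8.9 − 0.7 = 8.2 V, so I_R = 8.2/3.9 = 2.1 mA.
Check D2: its anode-to-cathode voltage is 7.2 − 8.2 = -1 V < 0.7 V, so it is off. The assumption is consistent.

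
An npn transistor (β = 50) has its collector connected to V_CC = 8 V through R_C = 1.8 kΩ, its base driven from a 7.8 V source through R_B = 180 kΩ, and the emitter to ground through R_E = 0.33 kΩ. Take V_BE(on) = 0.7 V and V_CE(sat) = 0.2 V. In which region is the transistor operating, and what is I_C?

active; I_C ≈ 1.8 mA

Assume active. Base-emitter loop: I_B = (V_BB − V_BE)/(R_B + (β+1)R_E) = (7.8 − 0.7)/(180 + 51×0.33) = 0.0361 mA.
I_C = β·I_B = 50×0.0361 = 1.8 mA.
V_CE = V_CC − I_C·R_C − I_E·R_E = 8 − 1.8×1.8 − 1.84×0.33 = 4.15 V > V_CE(sat), so the active-region assumption holds.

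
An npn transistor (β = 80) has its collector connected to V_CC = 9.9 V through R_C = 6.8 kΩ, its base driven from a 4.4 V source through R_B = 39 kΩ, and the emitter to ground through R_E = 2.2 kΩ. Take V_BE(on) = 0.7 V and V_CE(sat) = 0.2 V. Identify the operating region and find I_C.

Assume active: I_B = (4.4 − 0.7)/(39 + 81×2.2) = 0.017 mA, I_C = β·I_B = 1.36 mA.
Then V_CE = 9.9 − 1.36×6.8 − 1.38×2.2 = -2.4 V < 0.2 V — the active assumption fails.
Re-solve with V_CE = 0.2 V. KCL at the emitter: V_E/R_E = (V_BB−0.7−V_E)/R_B + (V_CC−0.2−V_E)/R_C, giving V_E = 2.43 V.
I_C = (V_CC − 0.2 − V_E)/R_C = (9.7 − 2.43)/6.8 = 1.07 mA.
Check: I_B = (3.7 − 2.43)/39 = 0.0327 mA, and β·I_B = 2.61 mA > I_C, confirming saturation.

saturation; I_C ≈ 1.1 mA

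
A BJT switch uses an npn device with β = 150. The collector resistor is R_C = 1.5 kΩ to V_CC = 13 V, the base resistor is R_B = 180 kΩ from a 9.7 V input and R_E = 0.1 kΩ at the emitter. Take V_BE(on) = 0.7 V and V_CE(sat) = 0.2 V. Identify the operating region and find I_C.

active; I_C ≈ 6.9 mA

Assume active. Base-emitter loop: I_B = (V_BB − V_BE)/(R_B + (β+1)R_E) = (9.7 − 0.7)/(180 + 151×0.1) = 0.0461 mA.
I_C = β·I_B = 150×0.0461 = 6.92 mA.
V_CE = V_CC − I_C·R_C − I_E·R_E = 13 − 6.92×1.5 − 6.97×0.1 = 1.92 V > V_CE(sat), so the active-region assumption holds.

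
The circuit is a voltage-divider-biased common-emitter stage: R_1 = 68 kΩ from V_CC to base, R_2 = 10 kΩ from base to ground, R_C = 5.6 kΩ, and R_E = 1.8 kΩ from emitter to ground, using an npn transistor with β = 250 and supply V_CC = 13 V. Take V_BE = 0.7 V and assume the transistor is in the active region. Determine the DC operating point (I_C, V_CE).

I_C ≈ 0.52 mA, V_CE ≈ 9.1 V

Thevenize the base divider: V_Th = V_CC·R_2/(R_1+R_2) = 13×10/78 = 1.67 V, R_Th = R_1‖R_2 = 8.72 kΩ.
Base-emitter loop: V_Th = I_B·R_Th + V_BE + (β+1)I_B·R_E, so I_B = (1.67 − 0.7) / (8.72 + 251×1.8) = 0.0021 mA.
I_C = β·I_B = 250×0.0021 = 0.525 mA, and I_E = (β+1)I_B = 0.527 mA.
V_CE = V_CC − I_C·R_C − I_E·R_E = 13 − 0.525×5.6 − 0.527×1.8 = 9.11 V.
V_CE = 9.11 V > 0.2 V confirms active-region operation.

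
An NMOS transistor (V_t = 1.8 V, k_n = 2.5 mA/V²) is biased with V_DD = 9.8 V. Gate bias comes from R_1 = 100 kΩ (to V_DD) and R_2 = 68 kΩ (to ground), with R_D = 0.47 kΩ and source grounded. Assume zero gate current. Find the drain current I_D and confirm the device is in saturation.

I_D ≈ 5.9 mA

V_G = V_DD·R_2/(R_1+R_2) = 9.8×68/168 = 3.97 V. With the source grounded, V_GS = V_G = 3.97 V.
Assume saturation: I_D = (k_n/2)(V_GS − V_t)² = (2.5/2)×(3.97 − 1.8)² = 1.25×2.17² = 5.87 mA.
V_DS = V_DD − I_D·R_D = 9.8 − 5.87×0.47 = 7.04 V.
Saturation requires V_DS ≥ V_GS − V_t = 2.17 V; 7.04 ≥ 2.17 ✓.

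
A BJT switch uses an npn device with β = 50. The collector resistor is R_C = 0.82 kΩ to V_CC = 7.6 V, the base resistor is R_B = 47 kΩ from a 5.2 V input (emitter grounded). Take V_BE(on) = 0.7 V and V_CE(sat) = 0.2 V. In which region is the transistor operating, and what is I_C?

active; I_C ≈ 4.8 mA

Assume active. Base-emitter loop: I_B = (V_BB − V_BE)/R_B = (5.2 − 0.7)/47 = 0.0957 mA.
I_C = β·I_B = 50×0.0957 = 4.79 mA.
V_CE = V_CC − I_C·R_C = 7.6 − 4.79×0.82 = 3.67 V > V_CE(sat), so the active-region assumption holds.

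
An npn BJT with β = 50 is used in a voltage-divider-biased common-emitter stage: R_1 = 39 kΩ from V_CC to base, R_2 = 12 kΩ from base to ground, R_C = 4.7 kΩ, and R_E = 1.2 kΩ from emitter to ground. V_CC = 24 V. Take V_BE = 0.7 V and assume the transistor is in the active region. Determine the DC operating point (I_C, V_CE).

Thevenize the base divider: V_Th = V_CC·R_2/(R_1+R_2) = 24×12/51 = 5.65 V, R_Th = R_1‖R_2 = 9.18 kΩ.
Base-emitter loop: V_Th = I_B·R_Th + V_BE + (β+1)I_B·R_E, so I_B = (5.65 − 0.7) / (9.18 + 51×1.2) = 0.0703 mA.
I_C = β·I_B = 50×0.0703 = 3.51 mA, and I_E = (β+1)I_B = 3.59 mA.
V_CE = V_CC − I_C·R_C − I_E·R_E = 24 − 3.51×4.7 − 3.59×1.2 = 3.18 V.
V_CE = 3.18 V > 0.2 V confirms active-region operation.

I_C ≈ 3.5 mA, V_CE ≈ 3.2 V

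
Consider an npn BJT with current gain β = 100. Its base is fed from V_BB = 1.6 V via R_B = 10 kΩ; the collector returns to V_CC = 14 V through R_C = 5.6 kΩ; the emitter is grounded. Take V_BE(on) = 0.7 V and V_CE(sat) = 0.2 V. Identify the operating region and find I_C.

Assume active: I_B = (1.6 − 0.7)/10 = 0.09 mA, giving I_C = β·I_B = 9 mA.
But then V_CE = 14 − 9×5.6 = -36.4 V < V_CE(sat) = 0.2 V — impossible in the active region.
So the transistor is saturated. With V_CE = 0.2 V, I_C = (V_CC − 0.2)/R_C = 13.8/5.6 = 2.46 mA.
Check: β·I_B = 9 mA > I_C = 2.46 mA, confirming saturation.

saturation; I_C ≈ 2.5 mA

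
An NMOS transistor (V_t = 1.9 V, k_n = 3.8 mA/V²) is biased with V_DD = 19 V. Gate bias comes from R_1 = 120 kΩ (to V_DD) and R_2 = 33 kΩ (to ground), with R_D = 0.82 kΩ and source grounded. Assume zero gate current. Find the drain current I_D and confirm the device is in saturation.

V_G = V_DD·R_2/(R_1+R_2) = 19×33/153 = 4.1 V. With the source grounded, V_GS = V_G = 4.1 V.
Assume saturation: I_D = (k_n/2)(V_GS − V_t)² = (3.8/2)×(4.1 − 1.9)² = 1.9×2.2² = 9.18 mA.
V_DS = V_DD − I_D·R_D = 19 − 9.18×0.82 = 11.5 V.
Saturation requires V_DS ≥ V_GS − V_t = 2.2 V; 11.5 ≥ 2.2 ✓.

I_D ≈ 9.2 mA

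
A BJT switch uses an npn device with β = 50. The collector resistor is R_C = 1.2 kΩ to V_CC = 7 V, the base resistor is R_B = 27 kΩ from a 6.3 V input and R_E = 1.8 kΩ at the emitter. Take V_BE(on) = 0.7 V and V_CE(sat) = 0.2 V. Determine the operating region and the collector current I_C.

Assume active: I_B = (6.3 − 0.7)/(27 + 51×1.8) = 0.0471 mA, I_C = β·I_B = 2.36 mA.
Then V_CE = 7 − 2.36×1.2 − 2.4×1.8 = -0.156 V < 0.2 V — the active assumption fails.
Re-solve with V_CE = 0.2 V. KCL at the emitter: V_E/R_E = (V_BB−0.7−V_E)/R_B + (V_CC−0.2−V_E)/R_C, giving V_E = 4.12 V.
I_C = (V_CC − 0.2 − V_E)/R_C = (6.8 − 4.12)/1.2 = 2.23 mA.
Check: I_B = (5.6 − 4.12)/27 = 0.0548 mA, and β·I_B = 2.74 mA > I_C, confirming saturation.

saturation; I_C ≈ 2.2 mA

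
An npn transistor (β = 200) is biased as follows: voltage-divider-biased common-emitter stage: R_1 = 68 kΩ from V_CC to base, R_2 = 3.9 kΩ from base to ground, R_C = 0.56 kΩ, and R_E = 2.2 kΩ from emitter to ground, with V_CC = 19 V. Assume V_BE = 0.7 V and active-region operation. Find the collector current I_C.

I_C ≈ 0.15 mA

Thevenize the base divider: V_Th = V_CC·R_2/(R_1+R_2) = 19×3.9/71.9 = 1.03 V, R_Th = R_1‖R_2 = 3.69 kΩ.
Base-emitter loop: V_Th = I_B·R_Th + V_BE + (β+1)I_B·R_E, so I_B = (1.03 − 0.7) / (3.69 + 201×2.2) = 0.000741 mA.
I_C = β·I_B = 200×0.000741 = 0.148 mA, and I_E = (β+1)I_B = 0.149 mA.
V_CE = V_CC − I_C·R_C − I_E·R_E = 19 − 0.148×0.56 − 0.149×2.2 = 18.6 V.
V_CE = 18.6 V > 0.2 V confirms active-region operation.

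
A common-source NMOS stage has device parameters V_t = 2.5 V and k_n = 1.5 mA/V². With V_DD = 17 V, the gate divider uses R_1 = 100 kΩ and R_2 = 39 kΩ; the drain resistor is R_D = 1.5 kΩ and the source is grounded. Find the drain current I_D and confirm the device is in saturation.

I_D ≈ 3.9 mA

V_G = V_DD·R_2/(R_1+R_2) = 17×39/139 = 4.77 V. With the source grounded, V_GS = V_G = 4.77 V.
Assume saturation: I_D = (k_n/2)(V_GS − V_t)² = (1.5/2)×(4.77 − 2.5)² = 0.75×2.27² = 3.86 mA.
V_DS = V_DD − I_D·R_D = 17 − 3.86×1.5 = 11.2 V.
Saturation requires V_DS ≥ V_GS − V_t = 2.27 V; 11.2 ≥ 2.27 ✓.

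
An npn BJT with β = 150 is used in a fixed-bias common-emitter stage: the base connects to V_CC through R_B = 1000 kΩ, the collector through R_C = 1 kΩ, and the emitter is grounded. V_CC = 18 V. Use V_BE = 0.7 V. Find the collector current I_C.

Base loop: V_CC = I_B·R_B + V_BE, so I_B = (18 − 0.7)/1000 kΩ = 0.0173 mA.
In the active region I_C = β·I_B = 150 × 0.0173 = 2.59 mA.
Collector loop: V_CE = V_CC − I_C·R_C = 18 − 2.59×1 = 15.4 V.
Since V_CE = 15.4 V > V_CE(sat) ≈ 0.2 V, the transistor is in the active region as assumed.

I_C ≈ 2.6 mA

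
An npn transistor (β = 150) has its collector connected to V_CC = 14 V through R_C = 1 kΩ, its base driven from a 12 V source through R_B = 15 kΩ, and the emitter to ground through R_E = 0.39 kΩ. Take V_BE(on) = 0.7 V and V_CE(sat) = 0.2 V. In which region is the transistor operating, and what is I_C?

Assume active: I_B = (12 − 0.7)/(15 + 151×0.39) = 0.153 mA, I_C = β·I_B = 22.9 mA.
Then V_CE = 14 − 22.9×1 − 23.1×0.39 = -17.9 V < 0.2 V — the active assumption fails.
Re-solve with V_CE = 0.2 V. KCL at the emitter: V_E/R_E = (V_BB−0.7−V_E)/R_B + (V_CC−0.2−V_E)/R_C, giving V_E = 4.01 V.
I_C = (V_CC − 0.2 − V_E)/R_C = (13.8 − 4.01)/1 = 9.79 mA.
Check: I_B = (11.3 − 4.01)/15 = 0.486 mA, and β·I_B = 72.9 mA > I_C, confirming saturation.

saturation; I_C ≈ 9.8 mA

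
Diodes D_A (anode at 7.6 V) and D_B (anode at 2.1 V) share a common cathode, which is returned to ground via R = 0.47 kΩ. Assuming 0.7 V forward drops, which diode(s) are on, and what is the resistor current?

Assume both conduct. Then node N would need to be at both 7.6−0.7 = 6.9 V and 2.1−0.7 = 1.4 V, which is impossible.
Assume only D_A conducts: V_N = 7.6 − 0.7 = 6.9 V, so I_R = 6.9/0.47 = 14.7 mA.
Check D_B: its anode-to-cathode voltage is 2.1 − 6.9 = -4.8 V < 0.7 V, so it is off. The assumption is consistent.

Only D_A conducts; I_R ≈ 15 mA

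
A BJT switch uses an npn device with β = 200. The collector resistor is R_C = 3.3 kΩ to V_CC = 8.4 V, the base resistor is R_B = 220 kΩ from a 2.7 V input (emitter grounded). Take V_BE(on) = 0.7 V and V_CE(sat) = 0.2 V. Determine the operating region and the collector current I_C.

Assume active. Base-emitter loop: I_B = (V_BB − V_BE)/R_B = (2.7 − 0.7)/220 = 0.00909 mA.
I_C = β·I_B = 200×0.00909 = 1.82 mA.
V_CE = V_CC − I_C·R_C = 8.4 − 1.82×3.3 = 2.4 V > V_CE(sat), so the active-region assumption holds.

active; I_C ≈ 1.8 mA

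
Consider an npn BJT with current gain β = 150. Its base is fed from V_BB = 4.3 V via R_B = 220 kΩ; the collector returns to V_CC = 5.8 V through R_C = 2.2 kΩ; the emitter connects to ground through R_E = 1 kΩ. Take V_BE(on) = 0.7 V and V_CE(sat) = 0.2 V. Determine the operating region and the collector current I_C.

Assume active. Base-emitter loop: I_B = (V_BB − V_BE)/(R_B + (β+1)R_E) = (4.3 − 0.7)/(220 + 151×1) = 0.0097 mA.
I_C = β·I_B = 150×0.0097 = 1.46 mA.
V_CE = V_CC − I_C·R_C − I_E·R_E = 5.8 − 1.46×2.2 − 1.47×1 = 1.13 V > V_CE(sat), so the active-region assumption holds.

active; I_C ≈ 1.5 mA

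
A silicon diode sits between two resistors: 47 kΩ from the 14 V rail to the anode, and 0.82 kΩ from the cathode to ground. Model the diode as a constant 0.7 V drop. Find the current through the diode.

The two resistors are in series with the diode, so KVL gives 14 = I·47 + 0.7 + I·0.82.
I = (14 − 0.7) / (47 + 0.82) kΩ = 13.3 / 47.8 = 0.278 mA.

I ≈ 0.28 mA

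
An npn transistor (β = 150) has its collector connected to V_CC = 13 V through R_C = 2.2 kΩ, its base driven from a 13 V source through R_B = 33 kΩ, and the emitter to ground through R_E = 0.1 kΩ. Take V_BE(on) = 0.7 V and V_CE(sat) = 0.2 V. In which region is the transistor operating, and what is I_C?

saturation; I_C ≈ 5.5 mA

Assume active: I_B = (13 − 0.7)/(33 + 151×0.1) = 0.256 mA, I_C = β·I_B = 38.4 mA.
Then V_CE = 13 − 38.4×2.2 − 38.6×0.1 = -75.2 V < 0.2 V — the active assumption fails.
Re-solve with V_CE = 0.2 V. KCL at the emitter: V_E/R_E = (V_BB−0.7−V_E)/R_B + (V_CC−0.2−V_E)/R_C, giving V_E = 0.59 V.
I_C = (V_CC − 0.2 − V_E)/R_C = (12.8 − 0.59)/2.2 = 5.55 mA.
Check: I_B = (12.3 − 0.59)/33 = 0.355 mA, and β·I_B = 53.2 mA > I_C, confirming saturation.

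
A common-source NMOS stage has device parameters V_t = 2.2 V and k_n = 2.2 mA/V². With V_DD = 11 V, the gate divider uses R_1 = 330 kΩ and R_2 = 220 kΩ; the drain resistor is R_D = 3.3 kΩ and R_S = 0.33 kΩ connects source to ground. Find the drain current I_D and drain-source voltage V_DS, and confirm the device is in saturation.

V_G = V_DD·R_2/(R_1+R_2) = 11×220/550 = 4.4 V.
Assume saturation: I_D = (k_n/2)(V_GS − V_t)² with V_GS = V_G − I_D·R_S = 4.4 − 0.33·I_D.
Substituting gives 0.12·I_D² − 2.6·I_D + 5.32 = 0, with roots I_D = 2.29 or 19.4 mA.
The root I_D = 19.4 mA gives V_GS = -2 V ≤ V_t, so take I_D = 2.29 mA.
Then V_GS = 3.64 V and V_DS = V_DD − I_D(R_D+R_S) = 11 − 2.29×3.63 = 2.68 V.
Saturation requires V_DS ≥ V_GS − V_t = 1.44 V; 2.68 ≥ 1.44 ✓.

I_D ≈ 2.3 mA, V_DS ≈ 2.7 V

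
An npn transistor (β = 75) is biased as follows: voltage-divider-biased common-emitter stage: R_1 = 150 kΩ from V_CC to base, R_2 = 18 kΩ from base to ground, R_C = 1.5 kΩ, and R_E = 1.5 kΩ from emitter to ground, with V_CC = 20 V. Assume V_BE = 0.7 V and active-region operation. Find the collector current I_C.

Thevenize the base divider: V_Th = V_CC·R_2/(R_1+R_2) = 20×18/168 = 2.14 V, R_Th = R_1‖R_2 = 16.1 kΩ.
Base-emitter loop: V_Th = I_B·R_Th + V_BE + (β+1)I_B·R_E, so I_B = (2.14 − 0.7) / (16.1 + 76×1.5) = 0.0111 mA.
I_C = β·I_B = 75×0.0111 = 0.832 mA, and I_E = (β+1)I_B = 0.843 mA.
V_CE = V_CC − I_C·R_C − I_E·R_E = 20 − 0.832×1.5 − 0.843×1.5 = 17.5 V.
V_CE = 17.5 V > 0.2 V confirms active-region operation.

I_C ≈ 0.83 mA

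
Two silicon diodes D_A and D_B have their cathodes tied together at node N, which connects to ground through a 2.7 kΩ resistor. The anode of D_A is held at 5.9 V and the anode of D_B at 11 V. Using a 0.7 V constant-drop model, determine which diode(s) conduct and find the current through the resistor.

Only D_B conducts; I_R ≈ 3.8 mA

Assume both conduct. Then node N would need to be at both 5.9−0.7 = 5.2 V and 11−0.7 = 10.3 V, which is impossible.
Assume only D_B conducts: V_N = 11 − 0.7 = 10.3 V, so I_R = 10.3/2.7 = 3.81 mA.
Check D_A: its anode-to-cathode voltage is 5.9 − 10.3 = -4.4 V < 0.7 V, so it is off. The assumption is consistent.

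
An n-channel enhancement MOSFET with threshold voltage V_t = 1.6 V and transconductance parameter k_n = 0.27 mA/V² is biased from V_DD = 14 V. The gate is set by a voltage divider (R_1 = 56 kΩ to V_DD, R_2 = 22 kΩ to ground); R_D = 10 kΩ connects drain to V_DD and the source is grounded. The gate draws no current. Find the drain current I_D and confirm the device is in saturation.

I_D ≈ 0.74 mA

V_G = V_DD·R_2/(R_1+R_2) = 14×22/78 = 3.95 V. With the source grounded, V_GS = V_G = 3.95 V.
Assume saturation: I_D = (k_n/2)(V_GS − V_t)² = (0.27/2)×(3.95 − 1.6)² = 0.135×2.35² = 0.745 mA.
V_DS = V_DD − I_D·R_D = 14 − 0.745×10 = 6.55 V.
Saturation requires V_DS ≥ V_GS − V_t = 2.35 V; 6.55 ≥ 2.35 ✓.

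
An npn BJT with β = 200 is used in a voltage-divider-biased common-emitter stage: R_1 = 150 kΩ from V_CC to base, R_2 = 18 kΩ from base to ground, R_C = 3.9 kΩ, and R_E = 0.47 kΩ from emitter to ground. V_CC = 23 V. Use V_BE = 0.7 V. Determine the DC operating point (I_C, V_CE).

Thevenize the base divider: V_Th = V_CC·R_2/(R_1+R_2) = 23×18/168 = 2.46 V, R_Th = R_1‖R_2 = 16.1 kΩ.
Base-emitter loop: V_Th = I_B·R_Th + V_BE + (β+1)I_B·R_E, so I_B = (2.46 − 0.7) / (16.1 + 201×0.47) = 0.016 mA.
I_C = β·I_B = 200×0.016 = 3.19 mA, and I_E = (β+1)I_B = 3.21 mA.
V_CE = V_CC − I_C·R_C − I_E·R_E = 23 − 3.19×3.9 − 3.21×0.47 = 9.04 V.
V_CE = 9.04 V > 0.2 V confirms active-region operation.

I_C ≈ 3.2 mA, V_CE ≈ 9 V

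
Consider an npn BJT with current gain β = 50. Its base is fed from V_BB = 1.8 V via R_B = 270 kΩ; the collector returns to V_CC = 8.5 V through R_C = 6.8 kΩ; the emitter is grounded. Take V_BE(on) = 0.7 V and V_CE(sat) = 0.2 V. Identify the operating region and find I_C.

active; I_C ≈ 0.2 mA

Assume active. Base-emitter loop: I_B = (V_BB − V_BE)/R_B = (1.8 − 0.7)/270 = 0.00407 mA.
I_C = β·I_B = 50×0.00407 = 0.204 mA.
V_CE = V_CC − I_C·R_C = 8.5 − 0.204×6.8 = 7.11 V > V_CE(sat), so the active-region assumption holds.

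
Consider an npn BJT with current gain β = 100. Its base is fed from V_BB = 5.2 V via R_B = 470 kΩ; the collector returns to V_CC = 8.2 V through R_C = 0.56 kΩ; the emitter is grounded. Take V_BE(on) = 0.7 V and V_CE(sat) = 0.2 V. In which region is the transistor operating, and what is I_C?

active; I_C ≈ 0.96 mA

Assume active. Base-emitter loop: I_B = (V_BB − V_BE)/R_B = (5.2 − 0.7)/470 = 0.00957 mA.
I_C = β·I_B = 100×0.00957 = 0.957 mA.
V_CE = V_CC − I_C·R_C = 8.2 − 0.957×0.56 = 7.66 V > V_CE(sat), so the active-region assumption holds.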